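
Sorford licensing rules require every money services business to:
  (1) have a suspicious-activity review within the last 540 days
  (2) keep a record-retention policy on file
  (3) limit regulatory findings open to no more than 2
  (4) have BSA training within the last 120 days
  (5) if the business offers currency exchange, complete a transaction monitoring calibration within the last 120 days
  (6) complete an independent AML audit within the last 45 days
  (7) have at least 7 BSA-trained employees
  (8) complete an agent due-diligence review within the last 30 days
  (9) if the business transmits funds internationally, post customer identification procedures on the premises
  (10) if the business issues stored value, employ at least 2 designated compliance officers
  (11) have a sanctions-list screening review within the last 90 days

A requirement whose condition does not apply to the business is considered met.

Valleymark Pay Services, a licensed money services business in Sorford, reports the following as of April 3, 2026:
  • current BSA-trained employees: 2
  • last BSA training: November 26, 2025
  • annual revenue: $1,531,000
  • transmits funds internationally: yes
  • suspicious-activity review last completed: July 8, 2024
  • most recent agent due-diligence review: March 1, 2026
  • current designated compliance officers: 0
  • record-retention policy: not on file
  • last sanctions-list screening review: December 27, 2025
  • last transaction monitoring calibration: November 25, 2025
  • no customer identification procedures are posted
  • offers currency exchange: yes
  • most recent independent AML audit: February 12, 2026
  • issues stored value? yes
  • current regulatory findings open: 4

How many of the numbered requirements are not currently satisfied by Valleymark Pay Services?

1. suspicious-activity review 634 days ago vs limit 540 → not met
2. record-retention policy absent → not met
3. regulatory findings open 4 > 2 → not met
4. BSA training 128 days ago vs limit 120 → not met
5. condition 'offers currency exchange' holds; transaction monitoring calibration 129 days ago vs limit 120 → not met
6. independent AML audit 50 days ago vs limit 45 → not met
7. BSA-trained employees 2 < 7 → not met
8. agent due-diligence review 33 days ago vs limit 30 → not met
9. condition 'transmits funds internationally' holds; customer identification procedures absent → not met
10. condition 'issues stored value' holds; designated compliance officers 0 < 2 → not met
11. sanctions-list screening review 97 days ago vs limit 90 → not met
Not met: 11 of 11

11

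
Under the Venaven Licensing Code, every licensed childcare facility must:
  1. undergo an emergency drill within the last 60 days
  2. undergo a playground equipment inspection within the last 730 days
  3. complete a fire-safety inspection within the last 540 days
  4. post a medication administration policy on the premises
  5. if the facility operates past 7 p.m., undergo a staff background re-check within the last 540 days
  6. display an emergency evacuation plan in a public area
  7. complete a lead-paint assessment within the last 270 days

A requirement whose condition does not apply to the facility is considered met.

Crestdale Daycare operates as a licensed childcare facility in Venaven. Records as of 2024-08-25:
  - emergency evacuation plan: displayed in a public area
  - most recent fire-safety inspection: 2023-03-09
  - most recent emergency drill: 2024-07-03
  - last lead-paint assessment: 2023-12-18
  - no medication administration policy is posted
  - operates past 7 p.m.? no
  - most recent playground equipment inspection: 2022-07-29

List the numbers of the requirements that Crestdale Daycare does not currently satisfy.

1. emergency drill 53 days ago vs limit 60 → met
2. playground equipment inspection 758 days ago vs limit 730 → not met
3. fire-safety inspection 535 days ago vs limit 540 → met
4. medication administration policy absent → not met
5. condition 'operates past 7 p.m.' does not hold → requirement n/a → met
6. emergency evacuation plan present → met
7. lead-paint assessment 251 days ago vs limit 270 → met
Not met: 2, 4

2, 4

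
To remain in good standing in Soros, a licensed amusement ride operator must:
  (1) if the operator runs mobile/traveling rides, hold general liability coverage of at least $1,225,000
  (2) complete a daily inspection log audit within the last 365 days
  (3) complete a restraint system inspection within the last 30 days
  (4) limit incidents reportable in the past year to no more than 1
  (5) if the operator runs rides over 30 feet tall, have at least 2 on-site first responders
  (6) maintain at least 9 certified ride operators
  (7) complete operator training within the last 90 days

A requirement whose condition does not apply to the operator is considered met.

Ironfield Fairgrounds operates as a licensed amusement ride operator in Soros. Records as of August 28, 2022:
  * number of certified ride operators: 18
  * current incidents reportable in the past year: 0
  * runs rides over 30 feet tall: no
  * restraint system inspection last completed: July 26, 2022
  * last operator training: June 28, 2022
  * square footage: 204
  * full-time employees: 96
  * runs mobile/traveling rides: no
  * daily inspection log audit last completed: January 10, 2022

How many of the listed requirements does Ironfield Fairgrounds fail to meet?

1

1. condition 'runs mobile/traveling rides' does not hold → requirement n/a → met
2. daily inspection log audit 230 days ago vs limit 365 → met
3. restraint system inspection 33 days ago vs limit 30 → not met
4. incidents reportable in the past year 0 ≤ 1 → met
5. condition 'runs rides over 30 feet tall' does not hold → requirement n/a → met
6. certified ride operators 18 ≥ 9 → met
7. operator training 61 days ago vs limit 90 → met
Not met: 1 of 7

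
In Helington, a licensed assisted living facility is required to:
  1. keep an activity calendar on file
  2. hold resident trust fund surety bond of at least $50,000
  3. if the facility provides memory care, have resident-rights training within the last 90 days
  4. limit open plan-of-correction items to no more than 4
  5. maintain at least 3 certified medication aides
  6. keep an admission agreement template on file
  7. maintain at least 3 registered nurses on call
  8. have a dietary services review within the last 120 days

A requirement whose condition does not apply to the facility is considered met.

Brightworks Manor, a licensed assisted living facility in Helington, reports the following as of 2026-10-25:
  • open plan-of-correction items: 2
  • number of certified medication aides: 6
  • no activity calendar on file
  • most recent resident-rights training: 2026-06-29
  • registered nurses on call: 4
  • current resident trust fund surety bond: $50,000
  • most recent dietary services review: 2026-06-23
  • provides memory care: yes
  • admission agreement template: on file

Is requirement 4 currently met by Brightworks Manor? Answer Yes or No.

Yes

4. open plan-of-correction items 2 ≤ 4 → met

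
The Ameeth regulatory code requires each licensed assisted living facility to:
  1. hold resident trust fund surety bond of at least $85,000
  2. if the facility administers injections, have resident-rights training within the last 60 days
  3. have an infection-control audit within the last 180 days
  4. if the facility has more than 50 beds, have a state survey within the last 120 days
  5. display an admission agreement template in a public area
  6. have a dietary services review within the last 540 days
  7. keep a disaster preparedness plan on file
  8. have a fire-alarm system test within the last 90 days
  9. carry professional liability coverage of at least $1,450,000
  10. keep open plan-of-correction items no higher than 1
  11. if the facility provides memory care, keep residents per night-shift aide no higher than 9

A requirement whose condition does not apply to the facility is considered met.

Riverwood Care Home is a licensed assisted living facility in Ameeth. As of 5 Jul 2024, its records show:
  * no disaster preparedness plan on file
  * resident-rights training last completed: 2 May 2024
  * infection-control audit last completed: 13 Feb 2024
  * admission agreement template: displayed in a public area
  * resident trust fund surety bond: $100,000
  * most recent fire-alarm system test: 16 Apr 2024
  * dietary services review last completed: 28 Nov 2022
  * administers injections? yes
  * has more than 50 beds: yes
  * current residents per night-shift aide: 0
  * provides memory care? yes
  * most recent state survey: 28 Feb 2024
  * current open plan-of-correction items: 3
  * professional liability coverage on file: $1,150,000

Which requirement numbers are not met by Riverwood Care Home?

1. resident trust fund surety bond $100,000 ≥ $85,000 → met
2. condition 'administers injections' holds; resident-rights training 64 days ago vs limit 60 → not met
3. infection-control audit 143 days ago vs limit 180 → met
4. condition 'has more than 50 beds' holds; state survey 128 days ago vs limit 120 → not met
5. admission agreement template present → met
6. dietary services review 585 days ago vs limit 540 → not met
7. disaster preparedness plan absent → not met
8. fire-alarm system test 80 days ago vs limit 90 → met
9. professional liability coverage $1,150,000 < $1,450,000 → not met
10. open plan-of-correction items 3 > 1 → not met
11. condition 'provides memory care' holds; residents per night-shift aide 0 ≤ 9 → met
Not met: 2, 4, 6, 7, 9, 10

2, 4, 6, 7, 9, 10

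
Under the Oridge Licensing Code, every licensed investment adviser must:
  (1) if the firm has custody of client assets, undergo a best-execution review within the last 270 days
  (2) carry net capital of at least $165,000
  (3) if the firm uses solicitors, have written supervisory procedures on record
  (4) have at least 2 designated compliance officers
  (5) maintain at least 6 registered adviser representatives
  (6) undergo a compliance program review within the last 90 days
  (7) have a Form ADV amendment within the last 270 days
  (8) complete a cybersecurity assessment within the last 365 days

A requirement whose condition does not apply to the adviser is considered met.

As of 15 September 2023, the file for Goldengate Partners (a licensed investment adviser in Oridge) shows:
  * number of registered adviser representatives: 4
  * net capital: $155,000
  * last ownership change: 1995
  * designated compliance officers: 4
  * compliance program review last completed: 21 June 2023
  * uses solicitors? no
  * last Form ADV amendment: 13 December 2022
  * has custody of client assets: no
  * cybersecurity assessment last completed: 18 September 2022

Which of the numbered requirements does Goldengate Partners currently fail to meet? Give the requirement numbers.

1. condition 'has custody of client assets' does not hold → requirement n/a → met
2. net capital $155,000 < $165,000 → not met
3. condition 'uses solicitors' does not hold → requirement n/a → met
4. designated compliance officers 4 ≥ 2 → met
5. registered adviser representatives 4 < 6 → not met
6. compliance program review 86 days ago vs limit 90 → met
7. Form ADV amendment 276 days ago vs limit 270 → not met
8. cybersecurity assessment 362 days ago vs limit 365 → met
Not met: 2, 5, 7

2, 5, 7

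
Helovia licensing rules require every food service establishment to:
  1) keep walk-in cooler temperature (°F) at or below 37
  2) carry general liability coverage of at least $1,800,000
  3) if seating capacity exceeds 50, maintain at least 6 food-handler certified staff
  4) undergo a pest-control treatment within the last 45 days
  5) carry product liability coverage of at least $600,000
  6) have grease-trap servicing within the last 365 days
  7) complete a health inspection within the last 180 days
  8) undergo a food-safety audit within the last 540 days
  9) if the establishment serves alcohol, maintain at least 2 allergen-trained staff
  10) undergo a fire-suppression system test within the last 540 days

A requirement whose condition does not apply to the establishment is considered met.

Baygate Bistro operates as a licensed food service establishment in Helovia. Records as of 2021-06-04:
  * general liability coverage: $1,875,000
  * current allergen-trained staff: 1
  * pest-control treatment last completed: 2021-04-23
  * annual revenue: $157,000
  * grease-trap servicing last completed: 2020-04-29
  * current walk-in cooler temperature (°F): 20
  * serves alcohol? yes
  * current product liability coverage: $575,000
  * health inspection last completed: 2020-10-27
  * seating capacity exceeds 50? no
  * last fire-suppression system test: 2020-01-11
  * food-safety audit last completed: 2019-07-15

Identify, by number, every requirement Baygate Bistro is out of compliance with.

1. walk-in cooler temperature (°F) 20 ≤ 37 → met
2. general liability coverage $1,875,000 ≥ $1,800,000 → met
3. condition 'seating capacity exceeds 50' does not hold → requirement n/a → met
4. pest-control treatment 42 days ago vs limit 45 → met
5. product liability coverage $575,000 < $600,000 → not met
6. grease-trap servicing 401 days ago vs limit 365 → not met
7. health inspection 220 days ago vs limit 180 → not met
8. food-safety audit 690 days ago vs limit 540 → not met
9. condition 'serves alcohol' holds; allergen-trained staff 1 < 2 → not met
10. fire-suppression system test 510 days ago vs limit 540 → met
Not met: 5, 6, 7, 8, 9

5, 6, 7, 8, 9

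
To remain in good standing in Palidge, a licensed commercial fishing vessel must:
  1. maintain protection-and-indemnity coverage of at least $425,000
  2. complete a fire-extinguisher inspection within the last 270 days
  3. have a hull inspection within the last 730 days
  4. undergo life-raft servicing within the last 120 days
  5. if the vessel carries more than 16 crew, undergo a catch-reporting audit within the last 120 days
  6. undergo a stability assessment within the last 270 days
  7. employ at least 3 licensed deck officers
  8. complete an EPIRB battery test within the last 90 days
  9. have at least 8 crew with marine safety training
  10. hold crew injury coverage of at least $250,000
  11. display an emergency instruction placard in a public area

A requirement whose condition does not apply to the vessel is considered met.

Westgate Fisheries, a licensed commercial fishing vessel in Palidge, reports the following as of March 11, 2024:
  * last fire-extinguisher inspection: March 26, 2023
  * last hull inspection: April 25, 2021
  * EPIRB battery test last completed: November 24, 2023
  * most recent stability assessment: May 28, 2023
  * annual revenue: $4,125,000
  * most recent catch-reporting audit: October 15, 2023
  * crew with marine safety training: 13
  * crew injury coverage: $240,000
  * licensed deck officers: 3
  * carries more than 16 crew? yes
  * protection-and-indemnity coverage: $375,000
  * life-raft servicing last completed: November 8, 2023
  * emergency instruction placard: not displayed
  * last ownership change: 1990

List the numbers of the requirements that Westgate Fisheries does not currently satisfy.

1, 2, 3, 4, 5, 6, 8, 10, 11

1. protection-and-indemnity coverage $375,000 < $425,000 → not met
2. fire-extinguisher inspection 351 days ago vs limit 270 → not met
3. hull inspection 1051 days ago vs limit 730 → not met
4. life-raft servicing 124 days ago vs limit 120 → not met
5. condition 'carries more than 16 crew' holds; catch-reporting audit 148 days ago vs limit 120 → not met
6. stability assessment 288 days ago vs limit 270 → not met
7. licensed deck officers 3 ≥ 3 → met
8. EPIRB battery test 108 days ago vs limit 90 → not met
9. crew with marine safety training 13 ≥ 8 → met
10. crew injury coverage $240,000 < $250,000 → not met
11. emergency instruction placard absent → not met
Not met: 1, 2, 3, 4, 5, 6, 8, 10, 11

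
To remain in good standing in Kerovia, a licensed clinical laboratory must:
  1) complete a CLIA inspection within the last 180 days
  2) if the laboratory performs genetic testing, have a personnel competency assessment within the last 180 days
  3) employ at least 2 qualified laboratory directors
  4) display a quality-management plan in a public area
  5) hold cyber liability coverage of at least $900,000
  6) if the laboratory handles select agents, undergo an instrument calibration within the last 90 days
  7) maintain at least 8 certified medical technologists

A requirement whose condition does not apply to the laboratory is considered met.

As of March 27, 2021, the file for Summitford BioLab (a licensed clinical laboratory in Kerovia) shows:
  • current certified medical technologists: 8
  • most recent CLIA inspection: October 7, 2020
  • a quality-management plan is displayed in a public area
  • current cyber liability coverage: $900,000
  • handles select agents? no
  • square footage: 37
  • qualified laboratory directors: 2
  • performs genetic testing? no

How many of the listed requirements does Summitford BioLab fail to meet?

0

1. CLIA inspection 171 days ago vs limit 180 → met
2. condition 'performs genetic testing' does not hold → requirement n/a → met
3. qualified laboratory directors 2 ≥ 2 → met
4. quality-management plan present → met
5. cyber liability coverage $900,000 ≥ $900,000 → met
6. condition 'handles select agents' does not hold → requirement n/a → met
7. certified medical technologists 8 ≥ 8 → met
Not met: 0 of 7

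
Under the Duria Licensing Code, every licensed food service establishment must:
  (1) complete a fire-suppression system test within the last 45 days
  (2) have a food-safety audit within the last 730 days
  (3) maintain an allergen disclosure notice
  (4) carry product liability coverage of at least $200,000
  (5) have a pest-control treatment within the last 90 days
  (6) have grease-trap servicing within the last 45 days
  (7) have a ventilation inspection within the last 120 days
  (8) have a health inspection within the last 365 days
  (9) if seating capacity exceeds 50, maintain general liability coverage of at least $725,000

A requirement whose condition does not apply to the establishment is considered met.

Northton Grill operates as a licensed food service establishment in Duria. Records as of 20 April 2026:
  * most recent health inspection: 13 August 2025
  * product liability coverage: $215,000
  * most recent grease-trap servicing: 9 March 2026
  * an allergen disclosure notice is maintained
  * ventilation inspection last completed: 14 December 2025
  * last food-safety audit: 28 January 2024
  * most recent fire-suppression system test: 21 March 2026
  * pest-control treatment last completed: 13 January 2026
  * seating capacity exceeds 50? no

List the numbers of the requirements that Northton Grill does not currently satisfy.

1. fire-suppression system test 30 days ago vs limit 45 → met
2. food-safety audit 813 days ago vs limit 730 → not met
3. allergen disclosure notice present → met
4. product liability coverage $215,000 ≥ $200,000 → met
5. pest-control treatment 97 days ago vs limit 90 → not met
6. grease-trap servicing 42 days ago vs limit 45 → met
7. ventilation inspection 127 days ago vs limit 120 → not met
8. health inspection 250 days ago vs limit 365 → met
9. condition 'seating capacity exceeds 50' does not hold → requirement n/a → met
Not met: 2, 5, 7

2, 5, 7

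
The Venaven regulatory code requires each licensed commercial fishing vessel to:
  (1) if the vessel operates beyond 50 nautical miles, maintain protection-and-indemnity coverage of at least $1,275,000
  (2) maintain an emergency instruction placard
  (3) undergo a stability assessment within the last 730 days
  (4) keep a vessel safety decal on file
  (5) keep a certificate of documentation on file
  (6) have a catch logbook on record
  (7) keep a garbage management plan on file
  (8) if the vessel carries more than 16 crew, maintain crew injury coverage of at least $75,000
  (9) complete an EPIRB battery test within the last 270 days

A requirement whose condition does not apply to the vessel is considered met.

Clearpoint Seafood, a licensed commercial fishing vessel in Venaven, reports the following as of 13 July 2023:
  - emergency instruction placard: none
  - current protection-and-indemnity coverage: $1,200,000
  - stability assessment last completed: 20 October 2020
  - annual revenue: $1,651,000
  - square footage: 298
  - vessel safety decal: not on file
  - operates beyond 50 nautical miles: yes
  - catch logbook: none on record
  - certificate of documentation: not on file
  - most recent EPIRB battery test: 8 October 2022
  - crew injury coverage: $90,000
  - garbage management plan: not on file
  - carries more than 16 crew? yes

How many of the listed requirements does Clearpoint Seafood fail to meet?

8

1. condition 'operates beyond 50 nautical miles' holds; protection-and-indemnity coverage $1,200,000 < $1,275,000 → not met
2. emergency instruction placard absent → not met
3. stability assessment 996 days ago vs limit 730 → not met
4. vessel safety decal absent → not met
5. certificate of documentation absent → not met
6. catch logbook absent → not met
7. garbage management plan absent → not met
8. condition 'carries more than 16 crew' holds; crew injury coverage $90,000 ≥ $75,000 → met
9. EPIRB battery test 278 days ago vs limit 270 → not met
Not met: 8 of 9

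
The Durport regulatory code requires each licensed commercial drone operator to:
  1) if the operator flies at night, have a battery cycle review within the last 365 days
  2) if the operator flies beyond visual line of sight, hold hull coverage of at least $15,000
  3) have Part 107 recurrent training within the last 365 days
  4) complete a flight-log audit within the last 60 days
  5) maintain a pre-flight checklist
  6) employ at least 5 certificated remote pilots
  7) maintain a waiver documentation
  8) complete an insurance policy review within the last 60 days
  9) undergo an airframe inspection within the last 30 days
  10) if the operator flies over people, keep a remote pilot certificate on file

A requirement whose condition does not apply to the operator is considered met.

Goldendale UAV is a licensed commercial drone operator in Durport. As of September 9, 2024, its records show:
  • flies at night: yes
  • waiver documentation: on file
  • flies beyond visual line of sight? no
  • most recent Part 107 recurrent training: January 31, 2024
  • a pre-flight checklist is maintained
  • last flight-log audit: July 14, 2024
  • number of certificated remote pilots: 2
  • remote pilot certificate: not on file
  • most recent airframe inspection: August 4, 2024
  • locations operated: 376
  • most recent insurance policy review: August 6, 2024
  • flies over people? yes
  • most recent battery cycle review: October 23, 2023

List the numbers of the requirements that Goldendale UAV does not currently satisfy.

6, 9, 10

1. condition 'flies at night' holds; battery cycle review 322 days ago vs limit 365 → met
2. condition 'flies beyond visual line of sight' does not hold → requirement n/a → met
3. Part 107 recurrent training 222 days ago vs limit 365 → met
4. flight-log audit 57 days ago vs limit 60 → met
5. pre-flight checklist present → met
6. certificated remote pilots 2 < 5 → not met
7. waiver documentation present → met
8. insurance policy review 34 days ago vs limit 60 → met
9. airframe inspection 36 days ago vs limit 30 → not met
10. condition 'flies over people' holds; remote pilot certificate absent → not met
Not met: 6, 9, 10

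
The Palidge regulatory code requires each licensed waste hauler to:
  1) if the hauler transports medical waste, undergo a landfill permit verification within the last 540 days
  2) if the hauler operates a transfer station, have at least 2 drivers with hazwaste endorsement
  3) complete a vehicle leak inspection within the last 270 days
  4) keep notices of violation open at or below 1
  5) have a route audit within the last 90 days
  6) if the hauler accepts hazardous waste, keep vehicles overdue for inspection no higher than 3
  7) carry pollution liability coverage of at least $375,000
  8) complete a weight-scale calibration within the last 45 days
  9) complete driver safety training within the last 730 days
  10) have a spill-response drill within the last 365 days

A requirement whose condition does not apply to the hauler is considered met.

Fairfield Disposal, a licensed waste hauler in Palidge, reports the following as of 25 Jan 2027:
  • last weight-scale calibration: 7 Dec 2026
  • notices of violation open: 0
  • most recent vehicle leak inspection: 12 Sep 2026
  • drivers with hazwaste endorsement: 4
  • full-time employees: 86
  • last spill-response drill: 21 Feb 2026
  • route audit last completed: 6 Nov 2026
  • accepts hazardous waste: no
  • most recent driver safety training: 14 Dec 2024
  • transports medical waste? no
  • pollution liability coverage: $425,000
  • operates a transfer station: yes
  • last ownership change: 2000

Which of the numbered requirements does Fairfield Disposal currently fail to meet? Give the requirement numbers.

8, 9

1. condition 'transports medical waste' does not hold → requirement n/a → met
2. condition 'operates a transfer station' holds; drivers with hazwaste endorsement 4 ≥ 2 → met
3. vehicle leak inspection 135 days ago vs limit 270 → met
4. notices of violation open 0 ≤ 1 → met
5. route audit 80 days ago vs limit 90 → met
6. condition 'accepts hazardous waste' does not hold → requirement n/a → met
7. pollution liability coverage $425,000 ≥ $375,000 → met
8. weight-scale calibration 49 days ago vs limit 45 → not met
9. driver safety training 772 days ago vs limit 730 → not met
10. spill-response drill 338 days ago vs limit 365 → met
Not met: 8, 9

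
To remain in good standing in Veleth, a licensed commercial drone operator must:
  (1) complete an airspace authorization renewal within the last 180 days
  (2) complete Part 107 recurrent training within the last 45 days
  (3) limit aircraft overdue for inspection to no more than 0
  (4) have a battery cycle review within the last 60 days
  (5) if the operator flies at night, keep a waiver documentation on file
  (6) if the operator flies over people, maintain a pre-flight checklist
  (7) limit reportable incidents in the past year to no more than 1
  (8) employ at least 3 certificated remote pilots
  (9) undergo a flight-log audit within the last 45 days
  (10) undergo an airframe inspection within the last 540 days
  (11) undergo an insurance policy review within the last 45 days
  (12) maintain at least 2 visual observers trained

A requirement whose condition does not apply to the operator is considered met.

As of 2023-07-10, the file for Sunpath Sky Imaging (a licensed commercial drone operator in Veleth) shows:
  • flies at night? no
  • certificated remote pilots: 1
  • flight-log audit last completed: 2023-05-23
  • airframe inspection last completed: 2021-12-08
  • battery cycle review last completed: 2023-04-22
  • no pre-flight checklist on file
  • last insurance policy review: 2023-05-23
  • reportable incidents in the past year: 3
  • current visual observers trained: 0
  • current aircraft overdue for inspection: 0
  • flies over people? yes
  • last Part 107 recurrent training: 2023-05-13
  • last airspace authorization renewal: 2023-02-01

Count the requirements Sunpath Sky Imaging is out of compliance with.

1. airspace authorization renewal 159 days ago vs limit 180 → met
2. Part 107 recurrent training 58 days ago vs limit 45 → not met
3. aircraft overdue for inspection 0 ≤ 0 → met
4. battery cycle review 79 days ago vs limit 60 → not met
5. condition 'flies at night' does not hold → requirement n/a → met
6. condition 'flies over people' holds; pre-flight checklist absent → not met
7. reportable incidents in the past year 3 > 1 → not met
8. certificated remote pilots 1 < 3 → not met
9. flight-log audit 48 days ago vs limit 45 → not met
10. airframe inspection 579 days ago vs limit 540 → not met
11. insurance policy review 48 days ago vs limit 45 → not met
12. visual observers trained 0 < 2 → not met
Not met: 9 of 12

9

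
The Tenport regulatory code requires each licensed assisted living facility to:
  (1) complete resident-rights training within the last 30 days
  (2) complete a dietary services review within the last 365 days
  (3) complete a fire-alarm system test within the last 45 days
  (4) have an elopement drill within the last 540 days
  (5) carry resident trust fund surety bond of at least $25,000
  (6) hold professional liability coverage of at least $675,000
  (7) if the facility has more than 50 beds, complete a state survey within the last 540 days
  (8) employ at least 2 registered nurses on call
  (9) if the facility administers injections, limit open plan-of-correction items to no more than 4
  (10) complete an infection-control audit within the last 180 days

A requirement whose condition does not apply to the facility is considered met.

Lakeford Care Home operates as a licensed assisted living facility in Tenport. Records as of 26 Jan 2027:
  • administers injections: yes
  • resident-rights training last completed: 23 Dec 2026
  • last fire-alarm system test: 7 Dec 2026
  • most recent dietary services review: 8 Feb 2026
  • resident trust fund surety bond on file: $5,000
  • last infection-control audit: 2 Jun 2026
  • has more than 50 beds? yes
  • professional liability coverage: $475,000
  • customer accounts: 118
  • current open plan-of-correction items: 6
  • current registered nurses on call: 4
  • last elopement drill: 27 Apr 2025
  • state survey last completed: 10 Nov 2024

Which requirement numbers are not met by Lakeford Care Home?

1. resident-rights training 34 days ago vs limit 30 → not met
2. dietary services review 352 days ago vs limit 365 → met
3. fire-alarm system test 50 days ago vs limit 45 → not met
4. elopement drill 639 days ago vs limit 540 → not met
5. resident trust fund surety bond $5,000 < $25,000 → not met
6. professional liability coverage $475,000 < $675,000 → not met
7. condition 'has more than 50 beds' holds; state survey 807 days ago vs limit 540 → not met
8. registered nurses on call 4 ≥ 2 → met
9. condition 'administers injections' holds; open plan-of-correction items 6 > 4 → not met
10. infection-control audit 238 days ago vs limit 180 → not met
Not met: 1, 3, 4, 5, 6, 7, 9, 10

1, 3, 4, 5, 6, 7, 9, 10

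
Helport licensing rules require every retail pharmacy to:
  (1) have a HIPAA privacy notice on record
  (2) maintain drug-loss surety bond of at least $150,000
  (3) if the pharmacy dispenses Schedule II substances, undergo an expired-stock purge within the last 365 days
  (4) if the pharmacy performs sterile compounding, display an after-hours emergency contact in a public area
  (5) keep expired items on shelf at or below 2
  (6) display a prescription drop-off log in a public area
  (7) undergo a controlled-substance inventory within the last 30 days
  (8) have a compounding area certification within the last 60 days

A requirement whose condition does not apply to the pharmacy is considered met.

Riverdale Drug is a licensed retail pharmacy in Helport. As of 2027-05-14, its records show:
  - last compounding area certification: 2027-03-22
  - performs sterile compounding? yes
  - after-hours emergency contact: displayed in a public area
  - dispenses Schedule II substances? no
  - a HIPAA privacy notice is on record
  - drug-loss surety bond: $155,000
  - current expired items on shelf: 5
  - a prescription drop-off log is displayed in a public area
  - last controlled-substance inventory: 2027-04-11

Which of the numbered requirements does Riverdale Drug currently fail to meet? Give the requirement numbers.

1. HIPAA privacy notice present → met
2. drug-loss surety bond $155,000 ≥ $150,000 → met
3. condition 'dispenses Schedule II substances' does not hold → requirement n/a → met
4. condition 'performs sterile compounding' holds; after-hours emergency contact present → met
5. expired items on shelf 5 > 2 → not met
6. prescription drop-off log present → met
7. controlled-substance inventory 33 days ago vs limit 30 → not met
8. compounding area certification 53 days ago vs limit 60 → met
Not met: 5, 7

5, 7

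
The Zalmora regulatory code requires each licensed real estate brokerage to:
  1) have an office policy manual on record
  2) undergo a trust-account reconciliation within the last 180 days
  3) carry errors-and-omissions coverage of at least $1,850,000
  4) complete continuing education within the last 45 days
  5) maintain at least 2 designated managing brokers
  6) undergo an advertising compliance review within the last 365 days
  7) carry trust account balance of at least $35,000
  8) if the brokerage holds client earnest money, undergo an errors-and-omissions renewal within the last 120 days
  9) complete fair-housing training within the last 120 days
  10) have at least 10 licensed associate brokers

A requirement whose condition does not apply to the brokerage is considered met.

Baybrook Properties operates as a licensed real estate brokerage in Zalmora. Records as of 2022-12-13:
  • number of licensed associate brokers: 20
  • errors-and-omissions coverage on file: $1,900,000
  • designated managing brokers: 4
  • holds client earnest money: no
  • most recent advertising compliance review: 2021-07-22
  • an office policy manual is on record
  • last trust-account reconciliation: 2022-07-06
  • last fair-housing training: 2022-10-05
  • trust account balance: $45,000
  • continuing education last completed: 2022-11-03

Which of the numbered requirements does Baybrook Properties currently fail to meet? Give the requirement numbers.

6

1. office policy manual present → met
2. trust-account reconciliation 160 days ago vs limit 180 → met
3. errors-and-omissions coverage $1,900,000 ≥ $1,850,000 → met
4. continuing education 40 days ago vs limit 45 → met
5. designated managing brokers 4 ≥ 2 → met
6. advertising compliance review 509 days ago vs limit 365 → not met
7. trust account balance $45,000 ≥ $35,000 → met
8. condition 'holds client earnest money' does not hold → requirement n/a → met
9. fair-housing training 69 days ago vs limit 120 → met
10. licensed associate brokers 20 ≥ 10 → met
Not met: 6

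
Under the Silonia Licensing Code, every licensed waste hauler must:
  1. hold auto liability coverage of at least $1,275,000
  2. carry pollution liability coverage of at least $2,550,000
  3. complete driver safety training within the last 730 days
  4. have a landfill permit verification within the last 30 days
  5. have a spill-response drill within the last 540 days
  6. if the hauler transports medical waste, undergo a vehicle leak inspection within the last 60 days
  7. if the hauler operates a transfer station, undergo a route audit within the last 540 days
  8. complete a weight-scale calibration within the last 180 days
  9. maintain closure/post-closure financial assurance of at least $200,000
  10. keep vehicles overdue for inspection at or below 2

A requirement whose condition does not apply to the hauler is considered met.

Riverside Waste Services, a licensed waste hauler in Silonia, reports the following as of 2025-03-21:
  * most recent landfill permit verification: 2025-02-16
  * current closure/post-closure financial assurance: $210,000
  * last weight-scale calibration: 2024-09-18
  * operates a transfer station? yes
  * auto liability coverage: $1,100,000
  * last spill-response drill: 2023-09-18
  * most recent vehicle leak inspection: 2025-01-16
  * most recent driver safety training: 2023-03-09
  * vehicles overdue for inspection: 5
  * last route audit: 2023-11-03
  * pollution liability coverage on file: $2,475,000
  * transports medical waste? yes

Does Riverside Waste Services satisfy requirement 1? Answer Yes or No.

No

1. auto liability coverage $1,100,000 < $1,275,000 → not met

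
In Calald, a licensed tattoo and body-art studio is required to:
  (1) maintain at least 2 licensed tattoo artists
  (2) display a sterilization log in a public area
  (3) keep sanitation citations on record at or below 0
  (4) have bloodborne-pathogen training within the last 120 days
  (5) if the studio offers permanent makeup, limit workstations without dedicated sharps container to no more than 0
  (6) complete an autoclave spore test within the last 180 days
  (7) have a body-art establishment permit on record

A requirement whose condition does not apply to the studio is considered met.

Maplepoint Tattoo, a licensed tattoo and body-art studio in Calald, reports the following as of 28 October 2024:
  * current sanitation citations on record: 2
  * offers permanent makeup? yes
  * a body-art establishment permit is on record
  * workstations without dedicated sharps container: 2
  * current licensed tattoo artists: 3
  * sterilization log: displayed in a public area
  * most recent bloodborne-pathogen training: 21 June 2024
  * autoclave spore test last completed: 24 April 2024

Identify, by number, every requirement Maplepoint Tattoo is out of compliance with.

3, 4, 5, 6

1. licensed tattoo artists 3 ≥ 2 → met
2. sterilization log present → met
3. sanitation citations on record 2 > 0 → not met
4. bloodborne-pathogen training 129 days ago vs limit 120 → not met
5. condition 'offers permanent makeup' holds; workstations without dedicated sharps container 2 > 0 → not met
6. autoclave spore test 187 days ago vs limit 180 → not met
7. body-art establishment permit present → met
Not met: 3, 4, 5, 6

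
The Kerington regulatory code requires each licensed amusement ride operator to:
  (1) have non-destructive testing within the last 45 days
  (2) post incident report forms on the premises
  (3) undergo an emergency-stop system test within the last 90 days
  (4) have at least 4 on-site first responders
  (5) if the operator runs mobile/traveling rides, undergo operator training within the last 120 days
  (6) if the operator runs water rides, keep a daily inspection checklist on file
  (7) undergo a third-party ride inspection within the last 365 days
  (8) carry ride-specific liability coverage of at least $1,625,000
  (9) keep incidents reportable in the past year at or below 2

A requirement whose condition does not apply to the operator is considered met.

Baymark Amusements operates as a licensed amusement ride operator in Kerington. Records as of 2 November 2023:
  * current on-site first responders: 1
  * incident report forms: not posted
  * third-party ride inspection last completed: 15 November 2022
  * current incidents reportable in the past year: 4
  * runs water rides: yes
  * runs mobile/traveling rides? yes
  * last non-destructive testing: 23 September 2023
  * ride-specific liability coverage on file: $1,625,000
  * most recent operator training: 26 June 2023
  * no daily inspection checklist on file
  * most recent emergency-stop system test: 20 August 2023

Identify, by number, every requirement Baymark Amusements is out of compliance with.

1. non-destructive testing 40 days ago vs limit 45 → met
2. incident report forms absent → not met
3. emergency-stop system test 74 days ago vs limit 90 → met
4. on-site first responders 1 < 4 → not met
5. condition 'runs mobile/traveling rides' holds; operator training 129 days ago vs limit 120 → not met
6. condition 'runs water rides' holds; daily inspection checklist absent → not met
7. third-party ride inspection 352 days ago vs limit 365 → met
8. ride-specific liability coverage $1,625,000 ≥ $1,625,000 → met
9. incidents reportable in the past year 4 > 2 → not met
Not met: 2, 4, 5, 6, 9

2, 4, 5, 6, 9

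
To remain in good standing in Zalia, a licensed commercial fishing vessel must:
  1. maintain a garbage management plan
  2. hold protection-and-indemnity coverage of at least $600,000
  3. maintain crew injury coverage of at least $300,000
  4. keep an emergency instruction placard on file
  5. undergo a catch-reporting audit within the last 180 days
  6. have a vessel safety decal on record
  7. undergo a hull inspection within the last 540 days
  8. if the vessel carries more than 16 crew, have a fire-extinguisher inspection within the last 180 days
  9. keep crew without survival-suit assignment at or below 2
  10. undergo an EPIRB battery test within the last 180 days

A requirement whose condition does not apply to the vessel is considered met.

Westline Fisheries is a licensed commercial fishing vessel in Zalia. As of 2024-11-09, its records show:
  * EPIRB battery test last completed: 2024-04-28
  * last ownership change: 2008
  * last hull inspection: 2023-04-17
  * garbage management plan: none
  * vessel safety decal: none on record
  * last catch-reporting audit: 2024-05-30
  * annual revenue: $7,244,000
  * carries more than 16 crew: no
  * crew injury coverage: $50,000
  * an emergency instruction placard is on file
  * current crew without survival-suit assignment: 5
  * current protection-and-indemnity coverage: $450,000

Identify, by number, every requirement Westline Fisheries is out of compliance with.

1. garbage management plan absent → not met
2. protection-and-indemnity coverage $450,000 < $600,000 → not met
3. crew injury coverage $50,000 < $300,000 → not met
4. emergency instruction placard present → met
5. catch-reporting audit 163 days ago vs limit 180 → met
6. vessel safety decal absent → not met
7. hull inspection 572 days ago vs limit 540 → not met
8. condition 'carries more than 16 crew' does not hold → requirement n/a → met
9. crew without survival-suit assignment 5 > 2 → not met
10. EPIRB battery test 195 days ago vs limit 180 → not met
Not met: 1, 2, 3, 6, 7, 9, 10

1, 2, 3, 6, 7, 9, 10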